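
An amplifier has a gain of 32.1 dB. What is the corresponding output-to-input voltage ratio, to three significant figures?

40.3

Voltage ratio = 10^(dB/20).
10^(32.1/20) = 10^(1.605) = 40.3.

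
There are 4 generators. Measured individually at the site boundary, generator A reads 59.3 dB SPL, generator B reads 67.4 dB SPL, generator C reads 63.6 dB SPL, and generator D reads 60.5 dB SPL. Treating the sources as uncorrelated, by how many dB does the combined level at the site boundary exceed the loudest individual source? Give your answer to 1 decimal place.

2.5 dB

Incoherent sources sum as intensities:
L_total = 10·log₁₀(10^(59.3/10) + 10^(67.4/10) + 10^(63.6/10) + 10^(60.5/10)) = 69.89 dB SPL.
Excess over the loudest (67.4 dB): 69.89 − 67.4 = 2.5 dB.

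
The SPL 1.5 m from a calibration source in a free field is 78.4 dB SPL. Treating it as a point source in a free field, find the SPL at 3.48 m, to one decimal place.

Inverse-square spreading gives ΔL = −20·log₁₀(d₂/d₁).
ΔL = −20·log₁₀(3.48/1.5) = -7.31 dB, so L₂ = 78.4 + (-7.31) = 71.1 dB SPL.

71.1 dB SPL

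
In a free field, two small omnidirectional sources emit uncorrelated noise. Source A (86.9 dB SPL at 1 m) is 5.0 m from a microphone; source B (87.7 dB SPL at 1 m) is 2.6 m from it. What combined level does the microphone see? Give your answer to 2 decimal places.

80.28 dB SPL

At the listener: L_A = 86.9 − 20·log₁₀(5.0) = 72.921 dB; L_B = 87.7 − 20·log₁₀(2.6) = 79.401 dB.
Combined: 10·log₁₀(10^(72.921/10)+10^(79.401/10)) = 80.28 dB SPL.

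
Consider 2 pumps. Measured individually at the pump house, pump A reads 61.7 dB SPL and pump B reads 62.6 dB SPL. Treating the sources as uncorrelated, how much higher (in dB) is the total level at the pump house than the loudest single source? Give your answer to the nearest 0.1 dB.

2.6 dB

Uncorrelated sources add in intensity (power), not in dB.
L_total = 10·log₁₀(10^(61.7/10) + 10^(62.6/10)) = 65.18 dB SPL.
Excess over the loudest (62.6 dB): 65.18 − 62.6 = 2.6 dB.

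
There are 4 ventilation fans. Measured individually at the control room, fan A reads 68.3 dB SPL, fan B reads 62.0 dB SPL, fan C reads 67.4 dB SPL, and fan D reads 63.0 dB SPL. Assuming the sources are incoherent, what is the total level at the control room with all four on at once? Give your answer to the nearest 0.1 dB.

72.0 dB SPL

Add the sources as powers (linear), then convert back to dB:
L_total = 10·log₁₀(10^(68.3/10) + 10^(62.0/10) + 10^(67.4/10) + 10^(63.0/10)) = 10·log₁₀(15840000) = 72.0 dB SPL.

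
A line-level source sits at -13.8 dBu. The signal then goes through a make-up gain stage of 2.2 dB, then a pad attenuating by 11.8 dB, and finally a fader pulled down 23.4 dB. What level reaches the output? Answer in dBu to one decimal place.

Cascaded gains and losses add directly in dB.
-13.8 + 2.2 − 11.8 − 23.4 = -46.8 dBu.

-46.8 dBu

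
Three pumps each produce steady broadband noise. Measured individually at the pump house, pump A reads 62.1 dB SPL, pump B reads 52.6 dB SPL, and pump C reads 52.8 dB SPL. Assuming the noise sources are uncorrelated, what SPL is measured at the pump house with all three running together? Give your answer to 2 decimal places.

Uncorrelated sources add in intensity (power), not in dB.
L_total = 10·log₁₀(10^(62.1/10) + 10^(52.6/10) + 10^(52.8/10)) = 10·log₁₀(1994000) = 63.00 dB SPL.

63.00 dB SPL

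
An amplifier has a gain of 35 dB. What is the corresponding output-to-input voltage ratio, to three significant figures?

Voltage ratio = 10^(dB/20).
10^(35/20) = 10^(1.750) = 56.2.

56.2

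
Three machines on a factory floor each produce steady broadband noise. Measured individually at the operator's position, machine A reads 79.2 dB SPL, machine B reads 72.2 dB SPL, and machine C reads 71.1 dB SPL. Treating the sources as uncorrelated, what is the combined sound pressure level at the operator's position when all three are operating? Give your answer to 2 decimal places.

Add the sources as powers (linear), then convert back to dB:
L_total = 10·log₁₀(10^(79.2/10) + 10^(72.2/10) + 10^(71.1/10)) = 10·log₁₀(112700000) = 80.52 dB SPL.

80.52 dB SPL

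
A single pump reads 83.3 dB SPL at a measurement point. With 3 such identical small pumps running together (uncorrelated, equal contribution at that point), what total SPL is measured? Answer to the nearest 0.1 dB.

3 equal incoherent sources raise the level by 10·log₁₀(3) = 4.77 dB.
L_total = 83.3 + 4.77 = 88.1 dB SPL.

88.1 dB SPL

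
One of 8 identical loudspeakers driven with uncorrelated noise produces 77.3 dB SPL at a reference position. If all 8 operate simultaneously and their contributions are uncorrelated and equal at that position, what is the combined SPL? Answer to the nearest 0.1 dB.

86.3 dB SPL

8 equal incoherent sources raise the level by 10·log₁₀(8) = 9.03 dB.
L_total = 77.3 + 9.03 = 86.3 dB SPL.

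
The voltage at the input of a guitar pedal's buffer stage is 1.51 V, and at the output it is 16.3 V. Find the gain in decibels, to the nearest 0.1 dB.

For a voltage ratio, dB = 20·log₁₀(V₂/V₁).
20·log₁₀(16.3/1.51) = 20·log₁₀(10.79) = 20.7 dB.

20.7 dB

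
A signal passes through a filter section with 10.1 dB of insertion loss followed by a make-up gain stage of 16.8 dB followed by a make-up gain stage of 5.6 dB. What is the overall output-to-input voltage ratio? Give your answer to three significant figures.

Net gain = (−10.1) + 16.8 + 5.6 = 12.3 dB.
Voltage ratio = 10^(12.3/20) = 4.12.

4.12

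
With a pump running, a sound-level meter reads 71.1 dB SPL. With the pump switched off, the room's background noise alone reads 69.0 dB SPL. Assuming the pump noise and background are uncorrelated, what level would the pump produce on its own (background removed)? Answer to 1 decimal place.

Background correction is a power subtraction:
L_src = 10·log₁₀(10^(71.1/10) − 10^(69.0/10)) = 10·log₁₀(4939000) = 66.9 dB SPL.

66.9 dB SPL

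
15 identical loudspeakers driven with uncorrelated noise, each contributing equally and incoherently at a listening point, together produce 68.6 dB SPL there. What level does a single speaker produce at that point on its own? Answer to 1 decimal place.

56.8 dB SPL

15 equal incoherent sources add 10·log₁₀(15) = 11.76 dB over one source.
L_one = 68.6 − 11.76 = 56.8 dB SPL.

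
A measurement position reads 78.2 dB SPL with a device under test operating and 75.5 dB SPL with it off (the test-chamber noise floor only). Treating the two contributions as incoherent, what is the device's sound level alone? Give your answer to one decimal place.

74.9 dB SPL

Subtract intensities: L_src = 10·log₁₀(10^(L_total/10) − 10^(L_bg/10)).
L_src = 10·log₁₀(10^(78.2/10) − 10^(75.5/10)) = 10·log₁₀(30590000) = 74.9 dB SPL.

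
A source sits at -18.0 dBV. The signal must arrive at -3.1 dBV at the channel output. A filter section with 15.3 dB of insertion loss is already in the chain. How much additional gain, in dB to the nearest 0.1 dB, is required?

30.2 dB

The required make-up gain is the shortfall in the dB sum.
G = -3.1 − (-18.0) + 15.3 = 30.2 dB.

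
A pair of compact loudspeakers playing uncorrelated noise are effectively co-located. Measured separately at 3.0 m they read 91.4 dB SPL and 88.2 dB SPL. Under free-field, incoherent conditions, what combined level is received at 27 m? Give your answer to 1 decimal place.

74.0 dB SPL

Combined at 3.0 m: 10·log₁₀(10^(91.4/10)+10^(88.2/10)) = 93.10 dB SPL.
Then apply −20·log₁₀(27/3.0) = -19.08 dB → 74.0 dB SPL.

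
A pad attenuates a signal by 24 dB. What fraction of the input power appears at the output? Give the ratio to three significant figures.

Power ratio = 10^(dB/10).
10^(-24/10) = 10^(-2.400) = 0.00398.

0.00398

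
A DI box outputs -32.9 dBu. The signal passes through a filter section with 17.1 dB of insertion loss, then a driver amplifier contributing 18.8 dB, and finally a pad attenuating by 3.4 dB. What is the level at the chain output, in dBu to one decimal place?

Cascaded gains and losses add directly in dB.
-32.9 − 17.1 + 18.8 − 3.4 = -34.6 dBu.

-34.6 dBu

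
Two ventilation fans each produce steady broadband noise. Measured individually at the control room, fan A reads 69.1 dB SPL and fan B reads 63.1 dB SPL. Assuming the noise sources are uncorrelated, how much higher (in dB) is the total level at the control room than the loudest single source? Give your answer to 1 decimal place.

1.0 dB

Add the sources as powers (linear), then convert back to dB:
L_total = 10·log₁₀(10^(69.1/10) + 10^(63.1/10)) = 70.07 dB SPL.
Excess over the loudest (69.1 dB): 70.07 − 69.1 = 1.0 dB.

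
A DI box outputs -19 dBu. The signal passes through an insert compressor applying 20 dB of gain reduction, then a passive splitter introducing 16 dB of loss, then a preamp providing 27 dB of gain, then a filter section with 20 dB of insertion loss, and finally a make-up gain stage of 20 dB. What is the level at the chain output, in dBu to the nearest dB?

In dB, series stages simply add:
-19 − 20 − 16 + 27 − 20 + 20 = -28 dBu.

-28 dBu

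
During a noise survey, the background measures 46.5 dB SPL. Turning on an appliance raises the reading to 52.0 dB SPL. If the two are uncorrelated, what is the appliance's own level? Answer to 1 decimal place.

Background correction is a power subtraction:
L_src = 10·log₁₀(10^(52.0/10) − 10^(46.5/10)) = 10·log₁₀(113800) = 50.6 dB SPL.

50.6 dB SPL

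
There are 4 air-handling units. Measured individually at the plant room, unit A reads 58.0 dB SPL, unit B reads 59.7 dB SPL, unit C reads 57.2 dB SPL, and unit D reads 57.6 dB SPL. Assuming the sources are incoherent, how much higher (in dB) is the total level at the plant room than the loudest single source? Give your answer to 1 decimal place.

Incoherent sources sum as intensities:
L_total = 10·log₁₀(10^(58.0/10) + 10^(59.7/10) + 10^(57.2/10) + 10^(57.6/10)) = 64.26 dB SPL.
Excess over the loudest (59.7 dB): 64.26 − 59.7 = 4.6 dB.

4.6 dB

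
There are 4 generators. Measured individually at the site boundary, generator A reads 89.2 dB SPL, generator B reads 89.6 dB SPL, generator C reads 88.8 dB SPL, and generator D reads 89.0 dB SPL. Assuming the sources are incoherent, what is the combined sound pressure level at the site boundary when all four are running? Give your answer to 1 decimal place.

95.2 dB SPL

Incoherent sources sum as intensities:
L_total = 10·log₁₀(10^(89.2/10) + 10^(89.6/10) + 10^(88.8/10) + 10^(89.0/10)) = 10·log₁₀(3297000000) = 95.2 dB SPL.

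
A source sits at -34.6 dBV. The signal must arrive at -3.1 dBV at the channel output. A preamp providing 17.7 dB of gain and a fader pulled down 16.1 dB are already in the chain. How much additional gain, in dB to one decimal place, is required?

The required make-up gain is the shortfall in the dB sum.
G = -3.1 − (-34.6) − 17.7 + 16.1 = 29.9 dB.

29.9 dB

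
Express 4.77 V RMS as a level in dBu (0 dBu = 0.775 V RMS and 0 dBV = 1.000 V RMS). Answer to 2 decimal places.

dBu = 20·log₁₀(V / 0.775 V).
20·log₁₀(4.77/0.775) = +15.78 dBu.

+15.78 dBu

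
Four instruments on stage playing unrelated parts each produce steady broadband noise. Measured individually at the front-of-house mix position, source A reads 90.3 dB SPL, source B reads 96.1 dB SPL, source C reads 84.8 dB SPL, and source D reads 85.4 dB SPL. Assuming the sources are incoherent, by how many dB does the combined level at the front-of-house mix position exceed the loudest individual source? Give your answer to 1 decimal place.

1.5 dB

Uncorrelated sources add in intensity (power), not in dB.
L_total = 10·log₁₀(10^(90.3/10) + 10^(96.1/10) + 10^(84.8/10) + 10^(85.4/10)) = 97.63 dB SPL.
Excess over the loudest (96.1 dB): 97.63 − 96.1 = 1.5 dB.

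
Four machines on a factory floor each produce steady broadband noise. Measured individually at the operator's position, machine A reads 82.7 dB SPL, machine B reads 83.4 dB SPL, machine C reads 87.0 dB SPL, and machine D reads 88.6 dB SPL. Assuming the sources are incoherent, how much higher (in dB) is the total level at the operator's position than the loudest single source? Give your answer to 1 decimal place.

Uncorrelated sources add in intensity (power), not in dB.
L_total = 10·log₁₀(10^(82.7/10) + 10^(83.4/10) + 10^(87.0/10) + 10^(88.6/10)) = 92.12 dB SPL.
Excess over the loudest (88.6 dB): 92.12 − 88.6 = 3.5 dB.

3.5 dB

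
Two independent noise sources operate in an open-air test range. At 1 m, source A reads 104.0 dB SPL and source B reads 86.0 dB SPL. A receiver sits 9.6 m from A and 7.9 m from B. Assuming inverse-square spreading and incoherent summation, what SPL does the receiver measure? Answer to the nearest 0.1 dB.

84.5 dB SPL

At the listener: L_A = 104.0 − 20·log₁₀(9.6) = 84.35 dB; L_B = 86.0 − 20·log₁₀(7.9) = 68.05 dB.
Combined: 10·log₁₀(10^(84.35/10)+10^(68.05/10)) = 84.5 dB SPL.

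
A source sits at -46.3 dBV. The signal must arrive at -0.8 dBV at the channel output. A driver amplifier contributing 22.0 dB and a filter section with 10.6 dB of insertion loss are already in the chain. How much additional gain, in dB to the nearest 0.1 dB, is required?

The required make-up gain is the shortfall in the dB sum.
G = -0.8 − (-46.3) − 22.0 + 10.6 = 34.1 dB.

34.1 dB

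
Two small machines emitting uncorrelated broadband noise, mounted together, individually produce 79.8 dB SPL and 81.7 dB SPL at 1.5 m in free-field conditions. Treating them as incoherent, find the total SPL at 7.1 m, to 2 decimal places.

Combined at 1.5 m: 10·log₁₀(10^(79.8/10)+10^(81.7/10)) = 83.863 dB SPL.
Then apply −20·log₁₀(7.1/1.5) = -13.503 dB → 70.36 dB SPL.

70.36 dB SPL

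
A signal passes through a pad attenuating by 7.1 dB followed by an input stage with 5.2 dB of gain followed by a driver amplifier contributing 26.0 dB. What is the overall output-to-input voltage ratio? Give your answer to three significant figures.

16.0

Net gain = (−7.1) + 5.2 + 26.0 = 24.1 dB.
Voltage ratio = 10^(24.1/20) = 16.0.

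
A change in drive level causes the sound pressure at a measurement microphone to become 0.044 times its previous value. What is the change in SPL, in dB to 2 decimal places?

SPL change from a pressure ratio uses the 20·log₁₀ form:
20·log₁₀(0.044) = -27.13 dB.

-27.13 dB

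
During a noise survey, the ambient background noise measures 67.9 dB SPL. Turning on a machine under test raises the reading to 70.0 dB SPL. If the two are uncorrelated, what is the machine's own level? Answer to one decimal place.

Subtract intensities: L_src = 10·log₁₀(10^(L_total/10) − 10^(L_bg/10)).
L_src = 10·log₁₀(10^(70.0/10) − 10^(67.9/10)) = 10·log₁₀(3834000) = 65.8 dB SPL.

65.8 dB SPL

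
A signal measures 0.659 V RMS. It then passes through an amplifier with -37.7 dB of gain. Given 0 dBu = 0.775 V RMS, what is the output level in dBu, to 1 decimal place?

-39.1 dBu

Input level: 20·log₁₀(0.659/0.775) = -1.41 dBu.
Output: -1.41 − 37.7 = -39.1 dBu.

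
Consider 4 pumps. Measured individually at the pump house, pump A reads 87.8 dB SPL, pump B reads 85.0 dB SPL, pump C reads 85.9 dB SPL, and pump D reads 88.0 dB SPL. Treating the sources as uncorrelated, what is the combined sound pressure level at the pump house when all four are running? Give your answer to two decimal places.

Add the sources as powers (linear), then convert back to dB:
L_total = 10·log₁₀(10^(87.8/10) + 10^(85.0/10) + 10^(85.9/10) + 10^(88.0/10)) = 10·log₁₀(1939000000) = 92.88 dB SPL.

92.88 dB SPL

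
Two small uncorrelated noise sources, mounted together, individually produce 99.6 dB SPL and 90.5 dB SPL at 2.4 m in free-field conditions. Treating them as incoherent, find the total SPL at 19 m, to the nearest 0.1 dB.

82.1 dB SPL

Combined at 2.4 m: 10·log₁₀(10^(99.6/10)+10^(90.5/10)) = 100.10 dB SPL.
Then apply −20·log₁₀(19/2.4) = -17.97 dB → 82.1 dB SPL.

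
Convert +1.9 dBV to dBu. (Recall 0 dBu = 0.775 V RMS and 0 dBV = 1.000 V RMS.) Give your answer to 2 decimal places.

The offset between the scales is 20·log₁₀(0.775/1.000) = −2.214 dB.
So dBu = +1.9 + 2.214 = +4.11 dBu.

+4.11 dBu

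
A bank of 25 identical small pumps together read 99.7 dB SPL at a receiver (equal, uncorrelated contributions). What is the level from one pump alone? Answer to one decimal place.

85.7 dB SPL

25 equal incoherent sources add 10·log₁₀(25) = 13.98 dB over one source.
L_one = 99.7 − 13.98 = 85.7 dB SPL.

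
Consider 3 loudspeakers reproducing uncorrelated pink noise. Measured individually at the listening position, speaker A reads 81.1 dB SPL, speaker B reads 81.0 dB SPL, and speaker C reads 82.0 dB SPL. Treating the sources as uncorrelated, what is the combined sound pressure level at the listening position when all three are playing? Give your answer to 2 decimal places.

Uncorrelated sources add in intensity (power), not in dB.
L_total = 10·log₁₀(10^(81.1/10) + 10^(81.0/10) + 10^(82.0/10)) = 10·log₁₀(413200000) = 86.16 dB SPL.

86.16 dB SPL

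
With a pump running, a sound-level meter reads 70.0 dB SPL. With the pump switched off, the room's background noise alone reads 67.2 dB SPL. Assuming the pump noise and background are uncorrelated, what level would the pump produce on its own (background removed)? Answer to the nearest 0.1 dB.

Subtract intensities: L_src = 10·log₁₀(10^(L_total/10) − 10^(L_bg/10)).
L_src = 10·log₁₀(10^(70.0/10) − 10^(67.2/10)) = 10·log₁₀(4752000) = 66.8 dB SPL.

66.8 dB SPL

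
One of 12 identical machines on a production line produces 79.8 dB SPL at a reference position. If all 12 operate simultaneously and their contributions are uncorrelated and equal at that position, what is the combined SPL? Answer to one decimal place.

90.6 dB SPL

12 equal incoherent sources raise the level by 10·log₁₀(12) = 10.79 dB.
L_total = 79.8 + 10.79 = 90.6 dB SPL.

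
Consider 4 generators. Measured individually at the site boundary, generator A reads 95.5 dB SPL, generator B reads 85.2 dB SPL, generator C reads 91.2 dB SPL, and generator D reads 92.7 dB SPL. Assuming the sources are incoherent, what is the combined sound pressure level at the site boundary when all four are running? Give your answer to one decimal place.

Add the sources as powers (linear), then convert back to dB:
L_total = 10·log₁₀(10^(95.5/10) + 10^(85.2/10) + 10^(91.2/10) + 10^(92.7/10)) = 10·log₁₀(7060000000) = 98.5 dB SPL.

98.5 dB SPL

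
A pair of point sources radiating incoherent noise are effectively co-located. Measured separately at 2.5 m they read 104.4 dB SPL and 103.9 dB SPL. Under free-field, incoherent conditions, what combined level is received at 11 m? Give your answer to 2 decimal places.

94.30 dB SPL

Combined at 2.5 m: 10·log₁₀(10^(104.4/10)+10^(103.9/10)) = 107.167 dB SPL.
Then apply −20·log₁₀(11/2.5) = -12.869 dB → 94.30 dB SPL.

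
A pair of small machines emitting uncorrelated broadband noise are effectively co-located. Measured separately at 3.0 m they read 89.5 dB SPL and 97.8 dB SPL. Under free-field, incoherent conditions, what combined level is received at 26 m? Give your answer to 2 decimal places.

Combined at 3.0 m: 10·log₁₀(10^(89.5/10)+10^(97.8/10)) = 98.399 dB SPL.
Then apply −20·log₁₀(26/3.0) = -18.757 dB → 79.64 dB SPL.

79.64 dB SPL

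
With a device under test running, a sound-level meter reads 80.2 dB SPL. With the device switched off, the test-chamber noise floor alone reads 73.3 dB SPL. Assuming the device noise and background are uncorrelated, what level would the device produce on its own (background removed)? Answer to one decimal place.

79.2 dB SPL

Remove the background by subtracting linear intensities:
L_src = 10·log₁₀(10^(80.2/10) − 10^(73.3/10)) = 10·log₁₀(83330000) = 79.2 dB SPL.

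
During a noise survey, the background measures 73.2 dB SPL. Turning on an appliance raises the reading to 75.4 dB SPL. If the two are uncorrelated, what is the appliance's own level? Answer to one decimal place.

71.4 dB SPL

Remove the background by subtracting linear intensities:
L_src = 10·log₁₀(10^(75.4/10) − 10^(73.2/10)) = 10·log₁₀(13780000) = 71.4 dB SPL.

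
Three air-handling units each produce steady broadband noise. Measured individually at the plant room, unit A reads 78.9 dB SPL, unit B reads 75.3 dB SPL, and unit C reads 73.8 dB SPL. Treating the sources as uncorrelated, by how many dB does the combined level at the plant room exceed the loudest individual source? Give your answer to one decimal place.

Add the sources as powers (linear), then convert back to dB:
L_total = 10·log₁₀(10^(78.9/10) + 10^(75.3/10) + 10^(73.8/10)) = 81.32 dB SPL.
Excess over the loudest (78.9 dB): 81.32 − 78.9 = 2.4 dB.

2.4 dB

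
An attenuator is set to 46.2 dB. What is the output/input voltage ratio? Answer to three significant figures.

0.00490

Voltage ratio = 10^(dB/20).
10^(-46.2/20) = 10^(-2.310) = 0.00490.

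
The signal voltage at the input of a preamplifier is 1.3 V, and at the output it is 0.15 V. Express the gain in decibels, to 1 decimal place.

-18.8 dB

For a voltage ratio, dB = 20·log₁₀(V₂/V₁).
20·log₁₀(0.15/1.3) = 20·log₁₀(0.1154) = -18.8 dB.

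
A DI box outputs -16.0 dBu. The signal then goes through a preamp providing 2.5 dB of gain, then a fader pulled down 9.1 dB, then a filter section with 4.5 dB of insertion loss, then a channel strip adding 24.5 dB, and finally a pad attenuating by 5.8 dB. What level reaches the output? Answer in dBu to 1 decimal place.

In dB, series stages simply add:
-16.0 + 2.5 − 9.1 − 4.5 + 24.5 − 5.8 = -8.4 dBu.

-8.4 dBu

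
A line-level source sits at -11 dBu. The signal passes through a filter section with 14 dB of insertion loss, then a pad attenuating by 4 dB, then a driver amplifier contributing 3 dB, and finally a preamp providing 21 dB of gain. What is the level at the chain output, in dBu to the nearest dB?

-5 dBu

In dB, series stages simply add:
-11 − 14 − 4 + 3 + 21 = -5 dBu.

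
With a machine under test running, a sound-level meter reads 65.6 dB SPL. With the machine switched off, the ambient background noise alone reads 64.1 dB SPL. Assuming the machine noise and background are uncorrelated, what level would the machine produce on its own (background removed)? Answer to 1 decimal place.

60.3 dB SPL

Subtract intensities: L_src = 10·log₁₀(10^(L_total/10) − 10^(L_bg/10)).
L_src = 10·log₁₀(10^(65.6/10) − 10^(64.1/10)) = 10·log₁₀(1060000) = 60.3 dB SPL.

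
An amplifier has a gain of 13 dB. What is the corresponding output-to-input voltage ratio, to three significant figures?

4.47

Voltage ratio = 10^(dB/20).
10^(13/20) = 10^(0.6500) = 4.47.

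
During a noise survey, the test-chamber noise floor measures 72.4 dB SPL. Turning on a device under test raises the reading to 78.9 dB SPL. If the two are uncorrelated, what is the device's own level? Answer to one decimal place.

77.8 dB SPL

Subtract intensities: L_src = 10·log₁₀(10^(L_total/10) − 10^(L_bg/10)).
L_src = 10·log₁₀(10^(78.9/10) − 10^(72.4/10)) = 10·log₁₀(60250000) = 77.8 dB SPL.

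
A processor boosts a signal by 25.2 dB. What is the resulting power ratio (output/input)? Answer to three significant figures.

331

Power ratio = 10^(dB/10).
10^(25.2/10) = 10^(2.520) = 331.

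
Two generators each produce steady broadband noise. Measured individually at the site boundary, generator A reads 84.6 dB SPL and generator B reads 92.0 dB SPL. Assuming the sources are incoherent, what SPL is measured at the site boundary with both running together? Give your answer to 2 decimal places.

Uncorrelated sources add in intensity (power), not in dB.
L_total = 10·log₁₀(10^(84.6/10) + 10^(92.0/10)) = 10·log₁₀(1873000000) = 92.73 dB SPL.

92.73 dB SPL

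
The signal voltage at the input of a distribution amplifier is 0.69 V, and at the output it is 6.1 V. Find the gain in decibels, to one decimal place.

18.9 dB

Voltage is an amplitude quantity, so gain = 20·log₁₀(V_out/V_in).
20·log₁₀(6.1/0.69) = 20·log₁₀(8.841) = 18.9 dB.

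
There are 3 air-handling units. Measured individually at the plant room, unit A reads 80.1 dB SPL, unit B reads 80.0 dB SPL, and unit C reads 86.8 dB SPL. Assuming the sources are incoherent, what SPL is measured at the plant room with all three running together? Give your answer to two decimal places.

Incoherent sources sum as intensities:
L_total = 10·log₁₀(10^(80.1/10) + 10^(80.0/10) + 10^(86.8/10)) = 10·log₁₀(681000000) = 88.33 dB SPL.

88.33 dB SPL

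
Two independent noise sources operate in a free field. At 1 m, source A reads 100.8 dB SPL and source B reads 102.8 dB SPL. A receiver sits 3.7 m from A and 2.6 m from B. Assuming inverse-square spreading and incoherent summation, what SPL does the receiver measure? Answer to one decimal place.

95.7 dB SPL

At the listener: L_A = 100.8 − 20·log₁₀(3.7) = 89.44 dB; L_B = 102.8 − 20·log₁₀(2.6) = 94.50 dB.
Combined: 10·log₁₀(10^(89.44/10)+10^(94.50/10)) = 95.7 dB SPL.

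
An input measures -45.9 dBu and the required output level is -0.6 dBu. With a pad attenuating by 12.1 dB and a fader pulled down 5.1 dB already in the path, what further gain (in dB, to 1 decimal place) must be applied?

The required make-up gain is the shortfall in the dB sum.
G = -0.6 − (-45.9) + 12.1 + 5.1 = 62.5 dB.

62.5 dB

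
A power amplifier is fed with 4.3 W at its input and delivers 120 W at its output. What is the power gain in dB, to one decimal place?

Power ratio → dB uses the 10·log₁₀ form:
10·log₁₀(120/4.3) = 10·log₁₀(27.91) = 14.5 dB.

14.5 dB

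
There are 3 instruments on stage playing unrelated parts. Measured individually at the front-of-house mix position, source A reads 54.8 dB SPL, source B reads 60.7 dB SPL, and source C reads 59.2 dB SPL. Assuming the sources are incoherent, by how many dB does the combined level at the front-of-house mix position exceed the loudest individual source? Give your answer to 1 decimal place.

2.9 dB

Uncorrelated sources add in intensity (power), not in dB.
L_total = 10·log₁₀(10^(54.8/10) + 10^(60.7/10) + 10^(59.2/10)) = 63.63 dB SPL.
Excess over the loudest (60.7 dB): 63.63 − 60.7 = 2.9 dB.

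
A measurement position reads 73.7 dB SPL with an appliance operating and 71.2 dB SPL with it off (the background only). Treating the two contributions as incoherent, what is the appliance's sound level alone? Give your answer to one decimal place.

70.1 dB SPL

Background correction is a power subtraction:
L_src = 10·log₁₀(10^(73.7/10) − 10^(71.2/10)) = 10·log₁₀(10260000) = 70.1 dB SPL.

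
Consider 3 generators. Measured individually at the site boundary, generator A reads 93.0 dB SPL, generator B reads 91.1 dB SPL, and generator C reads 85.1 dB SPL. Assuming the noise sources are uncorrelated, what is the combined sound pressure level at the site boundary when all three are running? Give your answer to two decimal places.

95.57 dB SPL

Uncorrelated sources add in intensity (power), not in dB.
L_total = 10·log₁₀(10^(93.0/10) + 10^(91.1/10) + 10^(85.1/10)) = 10·log₁₀(3607000000) = 95.57 dB SPL.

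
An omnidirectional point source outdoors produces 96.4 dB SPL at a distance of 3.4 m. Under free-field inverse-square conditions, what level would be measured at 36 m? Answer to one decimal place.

For a point source in a free field, ΔL = −20·log₁₀(d₂/d₁).
ΔL = −20·log₁₀(36/3.4) = -20.50 dB, so L₂ = 96.4 + (-20.50) = 75.9 dB SPL.

75.9 dB SPL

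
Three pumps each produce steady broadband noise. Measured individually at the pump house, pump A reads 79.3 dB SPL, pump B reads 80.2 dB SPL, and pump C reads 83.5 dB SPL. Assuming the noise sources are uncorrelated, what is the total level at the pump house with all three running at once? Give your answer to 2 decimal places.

Incoherent sources sum as intensities:
L_total = 10·log₁₀(10^(79.3/10) + 10^(80.2/10) + 10^(83.5/10)) = 10·log₁₀(413700000) = 86.17 dB SPL.

86.17 dB SPL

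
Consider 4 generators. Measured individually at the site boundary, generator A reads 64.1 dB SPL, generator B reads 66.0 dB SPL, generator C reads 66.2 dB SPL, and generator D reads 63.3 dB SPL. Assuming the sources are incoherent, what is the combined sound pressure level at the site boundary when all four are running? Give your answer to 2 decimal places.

Incoherent sources sum as intensities:
L_total = 10·log₁₀(10^(64.1/10) + 10^(66.0/10) + 10^(66.2/10) + 10^(63.3/10)) = 10·log₁₀(12860000) = 71.09 dB SPL.

71.09 dB SPL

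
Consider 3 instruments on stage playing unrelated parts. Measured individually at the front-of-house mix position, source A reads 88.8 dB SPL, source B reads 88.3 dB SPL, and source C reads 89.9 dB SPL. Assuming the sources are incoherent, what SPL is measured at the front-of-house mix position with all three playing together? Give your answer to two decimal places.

Incoherent sources sum as intensities:
L_total = 10·log₁₀(10^(88.8/10) + 10^(88.3/10) + 10^(89.9/10)) = 10·log₁₀(2412000000) = 93.82 dB SPL.

93.82 dB SPL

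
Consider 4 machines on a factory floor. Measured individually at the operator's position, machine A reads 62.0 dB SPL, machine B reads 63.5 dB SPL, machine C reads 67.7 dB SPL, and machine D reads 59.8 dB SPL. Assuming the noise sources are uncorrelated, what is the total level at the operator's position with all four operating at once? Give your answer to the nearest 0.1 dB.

Add the sources as powers (linear), then convert back to dB:
L_total = 10·log₁₀(10^(62.0/10) + 10^(63.5/10) + 10^(67.7/10) + 10^(59.8/10)) = 10·log₁₀(10670000) = 70.3 dB SPL.

70.3 dB SPL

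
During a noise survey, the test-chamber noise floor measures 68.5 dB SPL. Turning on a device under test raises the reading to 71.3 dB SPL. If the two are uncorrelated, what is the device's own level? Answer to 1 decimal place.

Remove the background by subtracting linear intensities:
L_src = 10·log₁₀(10^(71.3/10) − 10^(68.5/10)) = 10·log₁₀(6410000) = 68.1 dB SPL.

68.1 dB SPL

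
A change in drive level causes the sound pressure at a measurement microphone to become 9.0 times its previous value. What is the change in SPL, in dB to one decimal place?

SPL change from a pressure ratio uses the 20·log₁₀ form:
20·log₁₀(9.0) = 19.1 dB.

19.1 dB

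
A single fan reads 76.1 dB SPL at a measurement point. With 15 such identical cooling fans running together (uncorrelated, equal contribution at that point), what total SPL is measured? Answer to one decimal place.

15 equal incoherent sources raise the level by 10·log₁₀(15) = 11.76 dB.
L_total = 76.1 + 11.76 = 87.9 dB SPL.

87.9 dB SPL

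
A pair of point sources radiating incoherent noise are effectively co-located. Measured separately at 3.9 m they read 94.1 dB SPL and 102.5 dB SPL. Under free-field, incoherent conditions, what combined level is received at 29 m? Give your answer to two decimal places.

Combined at 3.9 m: 10·log₁₀(10^(94.1/10)+10^(102.5/10)) = 103.086 dB SPL.
Then apply −20·log₁₀(29/3.9) = -17.427 dB → 85.66 dB SPL.

85.66 dB SPL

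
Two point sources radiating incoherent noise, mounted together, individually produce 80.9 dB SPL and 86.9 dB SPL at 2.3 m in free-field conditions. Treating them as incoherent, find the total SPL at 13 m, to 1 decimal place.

72.8 dB SPL

Combined at 2.3 m: 10·log₁₀(10^(80.9/10)+10^(86.9/10)) = 87.87 dB SPL.
Then apply −20·log₁₀(13/2.3) = -15.04 dB → 72.8 dB SPL.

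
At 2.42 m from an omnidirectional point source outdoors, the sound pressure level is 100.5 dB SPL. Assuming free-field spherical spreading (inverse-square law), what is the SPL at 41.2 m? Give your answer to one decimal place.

75.9 dB SPL

Free-field point source: level drops by 20·log₁₀ of the distance ratio.
ΔL = −20·log₁₀(41.2/2.42) = -24.62 dB, so L₂ = 100.5 + (-24.62) = 75.9 dB SPL.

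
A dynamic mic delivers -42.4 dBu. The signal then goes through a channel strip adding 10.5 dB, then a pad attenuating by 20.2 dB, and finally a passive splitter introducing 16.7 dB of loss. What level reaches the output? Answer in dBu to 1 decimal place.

Cascaded gains and losses add directly in dB.
-42.4 + 10.5 − 20.2 − 16.7 = -68.8 dBu.

-68.8 dBu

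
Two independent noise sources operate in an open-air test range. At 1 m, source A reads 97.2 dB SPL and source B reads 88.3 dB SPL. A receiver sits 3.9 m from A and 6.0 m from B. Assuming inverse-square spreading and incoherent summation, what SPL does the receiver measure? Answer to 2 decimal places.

85.61 dB SPL

At the listener: L_A = 97.2 − 20·log₁₀(3.9) = 85.379 dB; L_B = 88.3 − 20·log₁₀(6.0) = 72.737 dB.
Combined: 10·log₁₀(10^(85.379/10)+10^(72.737/10)) = 85.61 dB SPL.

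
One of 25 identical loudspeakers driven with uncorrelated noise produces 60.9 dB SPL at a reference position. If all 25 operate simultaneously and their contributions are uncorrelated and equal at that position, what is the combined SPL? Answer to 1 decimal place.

25 equal incoherent sources raise the level by 10·log₁₀(25) = 13.98 dB.
L_total = 60.9 + 13.98 = 74.9 dB SPL.

74.9 dB SPL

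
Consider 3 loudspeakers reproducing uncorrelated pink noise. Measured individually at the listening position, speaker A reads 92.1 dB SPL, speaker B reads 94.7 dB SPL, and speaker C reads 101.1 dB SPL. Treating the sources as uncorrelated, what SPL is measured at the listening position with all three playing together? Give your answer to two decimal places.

Incoherent sources sum as intensities:
L_total = 10·log₁₀(10^(92.1/10) + 10^(94.7/10) + 10^(101.1/10)) = 10·log₁₀(17456000000) = 102.42 dB SPL.

102.42 dB SPL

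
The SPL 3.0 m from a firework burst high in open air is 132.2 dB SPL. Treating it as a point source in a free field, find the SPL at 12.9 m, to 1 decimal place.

119.5 dB SPL

Inverse-square spreading gives ΔL = −20·log₁₀(d₂/d₁).
ΔL = −20·log₁₀(12.9/3.0) = -12.67 dB, so L₂ = 132.2 + (-12.67) = 119.5 dB SPL.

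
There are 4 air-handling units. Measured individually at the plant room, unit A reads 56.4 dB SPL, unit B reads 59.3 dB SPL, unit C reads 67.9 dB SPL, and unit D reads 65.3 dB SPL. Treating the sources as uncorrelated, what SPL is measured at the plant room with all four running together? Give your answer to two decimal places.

70.35 dB SPL

Uncorrelated sources add in intensity (power), not in dB.
L_total = 10·log₁₀(10^(56.4/10) + 10^(59.3/10) + 10^(67.9/10) + 10^(65.3/10)) = 10·log₁₀(10840000) = 70.35 dB SPL.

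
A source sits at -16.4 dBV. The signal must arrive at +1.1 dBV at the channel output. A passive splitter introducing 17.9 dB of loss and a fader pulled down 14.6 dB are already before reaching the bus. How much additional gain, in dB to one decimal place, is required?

The required make-up gain is the shortfall in the dB sum.
G = +1.1 − (-16.4) + 17.9 + 14.6 = 50.0 dB.

50.0 dB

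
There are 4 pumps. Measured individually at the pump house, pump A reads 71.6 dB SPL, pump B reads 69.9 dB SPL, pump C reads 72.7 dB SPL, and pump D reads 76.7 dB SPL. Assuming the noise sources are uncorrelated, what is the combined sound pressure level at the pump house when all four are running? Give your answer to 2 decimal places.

79.52 dB SPL

Incoherent sources sum as intensities:
L_total = 10·log₁₀(10^(71.6/10) + 10^(69.9/10) + 10^(72.7/10) + 10^(76.7/10)) = 10·log₁₀(89620000) = 79.52 dB SPL.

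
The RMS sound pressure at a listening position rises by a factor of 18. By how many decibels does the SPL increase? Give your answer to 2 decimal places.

Sound pressure is an amplitude quantity: ΔL = 20·log₁₀(p₂/p₁).
20·log₁₀(18) = 25.11 dB.

25.11 dB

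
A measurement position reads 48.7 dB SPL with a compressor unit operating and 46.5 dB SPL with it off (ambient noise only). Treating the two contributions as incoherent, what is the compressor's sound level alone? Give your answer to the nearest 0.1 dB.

44.7 dB SPL

Remove the background by subtracting linear intensities:
L_src = 10·log₁₀(10^(48.7/10) − 10^(46.5/10)) = 10·log₁₀(29460) = 44.7 dB SPL.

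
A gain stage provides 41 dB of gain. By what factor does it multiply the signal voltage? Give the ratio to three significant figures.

112

Voltage ratio = 10^(dB/20).
10^(41/20) = 10^(2.050) = 112.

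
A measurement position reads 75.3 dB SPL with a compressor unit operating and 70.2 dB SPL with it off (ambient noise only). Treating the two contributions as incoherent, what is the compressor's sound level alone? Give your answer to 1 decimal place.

Remove the background by subtracting linear intensities:
L_src = 10·log₁₀(10^(75.3/10) − 10^(70.2/10)) = 10·log₁₀(23410000) = 73.7 dB SPL.

73.7 dB SPL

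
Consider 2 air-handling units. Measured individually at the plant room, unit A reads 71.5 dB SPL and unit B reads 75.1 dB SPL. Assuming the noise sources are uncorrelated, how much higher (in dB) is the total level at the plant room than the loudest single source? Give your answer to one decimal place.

Add the sources as powers (linear), then convert back to dB:
L_total = 10·log₁₀(10^(71.5/10) + 10^(75.1/10)) = 76.67 dB SPL.
Excess over the loudest (75.1 dB): 76.67 − 75.1 = 1.6 dB.

1.6 dB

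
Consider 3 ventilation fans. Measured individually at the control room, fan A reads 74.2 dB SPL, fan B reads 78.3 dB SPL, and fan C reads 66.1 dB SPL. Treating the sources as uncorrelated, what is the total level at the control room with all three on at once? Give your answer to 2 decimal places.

79.91 dB SPL

Add the sources as powers (linear), then convert back to dB:
L_total = 10·log₁₀(10^(74.2/10) + 10^(78.3/10) + 10^(66.1/10)) = 10·log₁₀(97980000) = 79.91 dB SPL.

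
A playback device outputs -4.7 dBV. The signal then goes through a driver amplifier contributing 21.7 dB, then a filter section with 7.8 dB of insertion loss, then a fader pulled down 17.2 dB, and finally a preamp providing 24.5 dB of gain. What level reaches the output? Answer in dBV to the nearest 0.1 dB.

Cascaded gains and losses add directly in dB.
-4.7 + 21.7 − 7.8 − 17.2 + 24.5 = +16.5 dBV.

+16.5 dBV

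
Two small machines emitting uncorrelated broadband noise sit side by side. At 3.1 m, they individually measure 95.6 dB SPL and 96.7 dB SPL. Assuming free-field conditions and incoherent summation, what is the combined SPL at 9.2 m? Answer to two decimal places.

89.75 dB SPL

Combined at 3.1 m: 10·log₁₀(10^(95.6/10)+10^(96.7/10)) = 99.195 dB SPL.
Then apply −20·log₁₀(9.2/3.1) = -9.449 dB → 89.75 dB SPL.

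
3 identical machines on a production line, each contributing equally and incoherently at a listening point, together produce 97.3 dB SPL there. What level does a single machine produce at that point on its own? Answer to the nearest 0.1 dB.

92.5 dB SPL

3 equal incoherent sources add 10·log₁₀(3) = 4.77 dB over one source.
L_one = 97.3 − 4.77 = 92.5 dB SPL.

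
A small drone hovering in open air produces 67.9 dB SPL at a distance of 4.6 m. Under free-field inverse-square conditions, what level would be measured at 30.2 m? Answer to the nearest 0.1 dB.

51.6 dB SPL

Inverse-square spreading gives ΔL = −20·log₁₀(d₂/d₁).
ΔL = −20·log₁₀(30.2/4.6) = -16.34 dB, so L₂ = 67.9 + (-16.34) = 51.6 dB SPL.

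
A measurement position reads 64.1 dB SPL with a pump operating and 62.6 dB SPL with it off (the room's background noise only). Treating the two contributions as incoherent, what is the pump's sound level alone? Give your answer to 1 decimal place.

Remove the background by subtracting linear intensities:
L_src = 10·log₁₀(10^(64.1/10) − 10^(62.6/10)) = 10·log₁₀(750700) = 58.8 dB SPL.

58.8 dB SPL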